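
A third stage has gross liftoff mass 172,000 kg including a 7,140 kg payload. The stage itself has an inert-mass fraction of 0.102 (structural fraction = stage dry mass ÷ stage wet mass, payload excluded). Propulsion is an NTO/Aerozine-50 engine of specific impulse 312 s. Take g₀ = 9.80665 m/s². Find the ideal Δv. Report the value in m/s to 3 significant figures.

Δv ≈ 6030 m/s

Stage wet mass = m₀ − payload = 172,000 − 7,140 = 164,860 kg.
Stage dry mass = ε × stage wet mass = 0.102 × 164,860 = 16,815.7 kg.
Burnout mass m_f = stage dry + payload = 16,815.7 + 7,140 = 23,955.7 kg.
v_e = Isp · g₀ = 312 × 9.80665 = 3059.7 m/s.
By the Tsiolkovsky rocket equation, Δv = v_e · ln(172,000/23,955.7) = 3059.7 × ln(7.18) = 3059.7 × 1.9713 ≈ 6032 m/s.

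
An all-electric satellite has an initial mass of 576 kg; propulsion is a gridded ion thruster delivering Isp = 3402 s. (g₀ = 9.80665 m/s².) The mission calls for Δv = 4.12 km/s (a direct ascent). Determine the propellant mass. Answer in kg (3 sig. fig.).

propellant mass ≈ 66.9 kg

v_e = Isp · g₀ = 3402 × 9.80665 = 33362.2 m/s.
Using Δv = v_e ln(m₀/m_f): m₀/m_f = exp(Δv / v_e) = exp(4120 / 33362.2) = exp(0.1235) = 1.1314.
m_f = 576 / 1.1314 = 509.104 kg, so propellant = m₀ − m_f = 576 − 509.104 = 66.896 kg.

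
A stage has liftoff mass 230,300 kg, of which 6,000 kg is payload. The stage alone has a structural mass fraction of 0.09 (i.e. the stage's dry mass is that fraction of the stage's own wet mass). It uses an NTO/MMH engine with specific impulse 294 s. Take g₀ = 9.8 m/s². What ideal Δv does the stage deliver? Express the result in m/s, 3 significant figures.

Stage wet mass = m₀ − payload = 230,300 − 6,000 = 224,300 kg.
Stage dry mass = ε × stage wet mass = 0.09 × 224,300 = 20,187 kg.
Burnout mass m_f = stage dry + payload = 20,187 + 6,000 = 26,187 kg.
v_e = Isp · g₀ = 294 × 9.8 = 2881.2 m/s.
By the Tsiolkovsky rocket equation, Δv = v_e · ln(230,300/26,187) = 2881.2 × ln(8.794) = 2881.2 × 2.1741 ≈ 6264 m/s.

Δv ≈ 6260 m/s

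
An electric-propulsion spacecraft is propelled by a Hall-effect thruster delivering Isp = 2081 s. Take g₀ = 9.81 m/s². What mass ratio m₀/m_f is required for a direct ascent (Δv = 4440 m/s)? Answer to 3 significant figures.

mass ratio ≈ 1.24

v_e = Isp · g₀ = 2081 × 9.81 = 20414.6 m/s.
m₀/m_f = exp(Δv / v_e) = exp(4440 / 20414.6) = exp(0.2175) = 1.2430.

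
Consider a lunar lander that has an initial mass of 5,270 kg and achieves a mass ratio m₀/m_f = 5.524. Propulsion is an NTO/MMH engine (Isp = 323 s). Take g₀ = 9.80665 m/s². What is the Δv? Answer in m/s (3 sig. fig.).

v_e = Isp · g₀ = 323 × 9.80665 = 3167.5 m/s.
Rocket equation: Δv = v_e · ln(5.524) = 3167.5 × 1.7091 ≈ 5413.7 m/s.

Δv ≈ 5410 m/s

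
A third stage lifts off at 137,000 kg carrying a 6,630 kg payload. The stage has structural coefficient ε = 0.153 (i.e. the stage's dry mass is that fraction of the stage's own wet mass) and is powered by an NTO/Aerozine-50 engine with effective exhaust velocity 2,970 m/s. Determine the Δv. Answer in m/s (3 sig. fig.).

Δv ≈ 4870 m/s

Stage wet mass = m₀ − payload = 137,000 − 6,630 = 130,370 kg.
Stage dry mass = ε × stage wet mass = 0.153 × 130,370 = 19,946.6 kg.
Burnout mass m_f = stage dry + payload = 19,946.6 + 6,630 = 26,576.6 kg.
Δv = v_e · ln(137,000/26,576.6) = 2970.0 × ln(5.155) = 2970.0 × 1.6399 ≈ 4871 m/s.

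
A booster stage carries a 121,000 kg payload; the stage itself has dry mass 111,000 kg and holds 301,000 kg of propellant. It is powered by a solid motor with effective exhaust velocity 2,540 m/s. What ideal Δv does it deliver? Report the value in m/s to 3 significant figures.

m₀ = payload + dry + propellant = 121,000 + 111,000 + 301,000 = 533,000 kg.
m_f = payload + dry = 121,000 + 111,000 = 232,000 kg.
Δv = v_e · ln(m₀/m_f) = 2540.0 × ln(2.297) = 2540.0 × 0.8318 ≈ 2112.7 m/s.

Δv ≈ 2110 m/s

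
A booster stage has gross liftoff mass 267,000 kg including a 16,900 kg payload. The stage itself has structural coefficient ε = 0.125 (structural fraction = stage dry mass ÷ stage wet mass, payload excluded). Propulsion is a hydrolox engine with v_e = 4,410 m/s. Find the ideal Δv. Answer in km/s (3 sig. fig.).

Stage wet mass = m₀ − payload = 267,000 − 16,900 = 250,100 kg.
Stage dry mass = ε × stage wet mass = 0.125 × 250,100 = 31,262.5 kg.
Burnout mass m_f = stage dry + payload = 31,262.5 + 16,900 = 48,162.5 kg.
From the ideal rocket equation, Δv = v_e · ln(267,000/48,162.5) = 4410.0 × ln(5.544) = 4410.0 × 1.7127 ≈ 7553 m/s.

Δv ≈ 7.55 km/s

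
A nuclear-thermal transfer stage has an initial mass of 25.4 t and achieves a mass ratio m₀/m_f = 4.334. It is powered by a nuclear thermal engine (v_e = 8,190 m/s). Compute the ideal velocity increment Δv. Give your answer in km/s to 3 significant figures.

From the ideal rocket equation, Δv = v_e · ln(4.334) = 8190.0 × 1.4665 ≈ 12010.6 m/s.

Δv ≈ 12.0 km/s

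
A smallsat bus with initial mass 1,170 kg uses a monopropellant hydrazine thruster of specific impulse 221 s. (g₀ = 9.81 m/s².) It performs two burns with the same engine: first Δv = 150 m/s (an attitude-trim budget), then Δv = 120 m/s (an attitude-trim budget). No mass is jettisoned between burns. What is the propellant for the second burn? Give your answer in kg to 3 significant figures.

propellant for the second burn ≈ 58.8 kg

v_e = Isp · g₀ = 221 × 9.81 = 2168.0 m/s.
After the first burn: m = 1170 × exp(−150/2168.0) = 1170 × 0.93315 = 1,091.79 kg.
After the second burn: m = 1,091.79 × exp(−120/2168.0) = 1,091.79 × 0.94615 = 1,033 kg.
Second-burn propellant = 1,091.79 − 1,033 = 58.79 kg.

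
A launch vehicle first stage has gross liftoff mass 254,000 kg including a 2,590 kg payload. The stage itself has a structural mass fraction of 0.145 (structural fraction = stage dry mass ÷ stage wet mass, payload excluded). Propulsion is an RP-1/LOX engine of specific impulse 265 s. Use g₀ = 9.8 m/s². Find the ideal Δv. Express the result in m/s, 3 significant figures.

Δv ≈ 4860 m/s

Stage wet mass = m₀ − payload = 254,000 − 2,590 = 251,410 kg.
Stage dry mass = ε × stage wet mass = 0.145 × 251,410 = 36,454.5 kg.
Burnout mass m_f = stage dry + payload = 36,454.5 + 2,590 = 39,044.5 kg.
v_e = Isp · g₀ = 265 × 9.8 = 2597.0 m/s.
Rocket equation: Δv = v_e · ln(254,000/39,044.5) = 2597.0 × ln(6.505) = 2597.0 × 1.8726 ≈ 4863 m/s.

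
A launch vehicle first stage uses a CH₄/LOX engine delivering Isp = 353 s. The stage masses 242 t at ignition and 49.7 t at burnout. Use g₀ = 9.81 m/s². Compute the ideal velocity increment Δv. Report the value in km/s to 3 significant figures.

Δv ≈ 5.48 km/s

v_e = Isp · g₀ = 353 × 9.81 = 3462.9 m/s.
Rocket equation: Δv = v_e · ln(m₀/m_f) = 3462.9 × ln(4.869) = 3462.9 × 1.5829 ≈ 5481.6 m/s.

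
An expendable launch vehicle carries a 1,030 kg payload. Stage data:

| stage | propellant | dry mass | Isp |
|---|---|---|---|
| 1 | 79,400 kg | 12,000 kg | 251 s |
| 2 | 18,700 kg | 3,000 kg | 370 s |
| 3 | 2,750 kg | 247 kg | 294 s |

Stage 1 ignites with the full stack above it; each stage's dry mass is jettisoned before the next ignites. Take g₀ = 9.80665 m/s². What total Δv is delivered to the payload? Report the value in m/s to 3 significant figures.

Ignition mass of stage 1 = 79,400+12,000 + 18,700+3,000 + 2,750+247 + 1,030 = 117,127 kg.
Stage 1: m₀ = 117,127 kg, m_f = 117,127 − 79,400 = 37,727 kg; Δv = 251×9.80665×ln(3.105) = 2461.5×1.1329 ≈ 2789 m/s.
Stage 2: m₀ = 25,727 kg, m_f = 25,727 − 18,700 = 7,027 kg; Δv = 370×9.80665×ln(3.661) = 3628.5×1.2978 ≈ 4709 m/s.
Stage 3: m₀ = 4,027 kg, m_f = 4,027 − 2,750 = 1,277 kg; Δv = 294×9.80665×ln(3.153) = 2883.2×1.1485 ≈ 3311 m/s.
Total Δv = 2789 + 4709 + 3311 = 10809 m/s.

Δv ≈ 10800 m/s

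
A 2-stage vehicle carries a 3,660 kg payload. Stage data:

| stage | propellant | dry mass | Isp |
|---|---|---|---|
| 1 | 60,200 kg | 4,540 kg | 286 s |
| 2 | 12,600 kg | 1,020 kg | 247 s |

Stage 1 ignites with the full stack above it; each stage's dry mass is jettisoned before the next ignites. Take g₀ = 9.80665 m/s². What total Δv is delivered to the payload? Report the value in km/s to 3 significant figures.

Ignition mass of stage 1 = 60,200+4,540 + 12,600+1,020 + 3,660 = 82,020 kg.
Stage 1: m₀ = 82,020 kg, m_f = 82,020 − 60,200 = 21,820 kg; Δv = 286×9.80665×ln(3.759) = 2804.7×1.3241 ≈ 3714 m/s.
Stage 2: m₀ = 17,280 kg, m_f = 17,280 − 12,600 = 4,680 kg; Δv = 247×9.80665×ln(3.692) = 2422.2×1.3063 ≈ 3164 m/s.
Total Δv = 3714 + 3164 = 6878 m/s.

Δv ≈ 6.88 km/s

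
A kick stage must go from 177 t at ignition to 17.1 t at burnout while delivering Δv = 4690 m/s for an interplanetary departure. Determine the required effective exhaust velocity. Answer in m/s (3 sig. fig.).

ln(m₀/m_f) = ln(177000/17100) = ln(10.35) = 2.3371.
v_e = Δv / ln(m₀/m_f) = 4690 / 2.3371 = 2006.8 m/s.

v_e ≈ 2010 m/s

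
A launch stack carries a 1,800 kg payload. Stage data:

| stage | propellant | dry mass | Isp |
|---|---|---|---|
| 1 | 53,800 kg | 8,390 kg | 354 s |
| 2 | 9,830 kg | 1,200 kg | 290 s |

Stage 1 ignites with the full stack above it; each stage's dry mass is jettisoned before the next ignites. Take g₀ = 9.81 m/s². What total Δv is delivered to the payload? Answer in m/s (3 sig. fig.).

Ignition mass of stage 1 = 53,800+8,390 + 9,830+1,200 + 1,800 = 75,020 kg.
Stage 1: m₀ = 75,020 kg, m_f = 75,020 − 53,800 = 21,220 kg; Δv = 354×9.81×ln(3.535) = 3472.7×1.2628 ≈ 4385 m/s.
Stage 2: m₀ = 12,830 kg, m_f = 12,830 − 9,830 = 3,000 kg; Δv = 290×9.81×ln(4.277) = 2844.9×1.4532 ≈ 4134 m/s.
Total Δv = 4385 + 4134 = 8519 m/s.

Δv ≈ 8520 m/s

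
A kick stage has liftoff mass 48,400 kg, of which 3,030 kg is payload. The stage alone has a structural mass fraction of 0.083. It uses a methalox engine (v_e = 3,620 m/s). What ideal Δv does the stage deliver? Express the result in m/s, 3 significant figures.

Δv ≈ 7110 m/s

Stage wet mass = m₀ − payload = 48,400 − 3,030 = 45,370 kg.
Stage dry mass = ε × stage wet mass = 0.083 × 45,370 = 3,765.71 kg.
Burnout mass m_f = stage dry + payload = 3,765.71 + 3,030 = 6,795.71 kg.
Δv = v_e · ln(48,400/6,795.71) = 3620.0 × ln(7.122) = 3620.0 × 1.9632 ≈ 7107 m/s.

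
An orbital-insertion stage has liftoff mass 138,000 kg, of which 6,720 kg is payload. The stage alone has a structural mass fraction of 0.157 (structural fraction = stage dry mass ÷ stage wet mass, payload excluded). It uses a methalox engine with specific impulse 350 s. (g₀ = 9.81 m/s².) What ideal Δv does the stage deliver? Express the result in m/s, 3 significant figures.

Stage wet mass = m₀ − payload = 138,000 − 6,720 = 131,280 kg.
Stage dry mass = ε × stage wet mass = 0.157 × 131,280 = 20,611 kg.
Burnout mass m_f = stage dry + payload = 20,611 + 6,720 = 27,331 kg.
v_e = Isp · g₀ = 350 × 9.81 = 3433.5 m/s.
From the ideal rocket equation, Δv = v_e · ln(138,000/27,331) = 3433.5 × ln(5.049) = 3433.5 × 1.6192 ≈ 5560 m/s.

Δv ≈ 5560 m/s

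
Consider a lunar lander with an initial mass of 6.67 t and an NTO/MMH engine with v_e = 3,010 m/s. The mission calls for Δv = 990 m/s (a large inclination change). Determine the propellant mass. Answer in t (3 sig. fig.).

m₀/m_f = exp(Δv / v_e) = exp(990 / 3010.0) = exp(0.3289) = 1.3894.
m_f = 6.67 / 1.3894 = 4.80063 t, so propellant = m₀ − m_f = 6.67 − 4.80063 = 1.86937 t.

propellant mass ≈ 1.87 t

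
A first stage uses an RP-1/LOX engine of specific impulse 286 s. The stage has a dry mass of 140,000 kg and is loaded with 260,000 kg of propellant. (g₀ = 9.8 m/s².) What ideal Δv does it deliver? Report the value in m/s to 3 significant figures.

Δv ≈ 2940 m/s

v_e = Isp · g₀ = 286 × 9.8 = 2802.8 m/s.
m₀ = m_dry + m_prop = 140,000 + 260,000 = 400,000 kg.
By the Tsiolkovsky rocket equation, Δv = v_e · ln(m₀/m_f) = 2802.8 × ln(2.857) = 2802.8 × 1.0498 ≈ 2942.4 m/s.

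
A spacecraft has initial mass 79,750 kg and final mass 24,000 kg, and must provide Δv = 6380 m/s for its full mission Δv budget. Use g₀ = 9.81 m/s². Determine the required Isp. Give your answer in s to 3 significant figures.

Isp ≈ 542 s

ln(m₀/m_f) = ln(79750/24000) = ln(3.323) = 1.2008.
v_e = Δv / ln(m₀/m_f) = 6380 / 1.2008 = 5312.9 m/s.
Isp = v_e / g₀ = 5312.9 / 9.81 = 541.6 s.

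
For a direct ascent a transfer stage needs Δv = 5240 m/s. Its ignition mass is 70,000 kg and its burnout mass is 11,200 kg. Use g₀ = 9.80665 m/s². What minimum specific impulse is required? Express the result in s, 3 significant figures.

ln(m₀/m_f) = ln(70000/11200) = ln(6.25) = 1.8326.
Rocket equation: v_e = Δv / ln(m₀/m_f) = 5240 / 1.8326 = 2859.4 m/s.
Isp = v_e / g₀ = 2859.4 / 9.80665 = 291.6 s.

Isp ≈ 292 s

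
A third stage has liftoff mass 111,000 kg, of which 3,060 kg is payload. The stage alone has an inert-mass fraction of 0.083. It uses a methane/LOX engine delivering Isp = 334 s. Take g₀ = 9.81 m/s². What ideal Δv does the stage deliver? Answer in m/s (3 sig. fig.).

Δv ≈ 7280 m/s

Stage wet mass = m₀ − payload = 111,000 − 3,060 = 107,940 kg.
Stage dry mass = ε × stage wet mass = 0.083 × 107,940 = 8,959.02 kg.
Burnout mass m_f = stage dry + payload = 8,959.02 + 3,060 = 12,019.02 kg.
v_e = Isp · g₀ = 334 × 9.81 = 3276.5 m/s.
Δv = v_e · ln(111,000/12,019.02) = 3276.5 × ln(9.235) = 3276.5 × 2.2230 ≈ 7284 m/s.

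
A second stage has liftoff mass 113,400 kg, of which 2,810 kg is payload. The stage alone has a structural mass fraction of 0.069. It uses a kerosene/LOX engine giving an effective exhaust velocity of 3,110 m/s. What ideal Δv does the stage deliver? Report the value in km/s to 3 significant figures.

Δv ≈ 7.42 km/s

Stage wet mass = m₀ − payload = 113,400 − 2,810 = 110,590 kg.
Stage dry mass = ε × stage wet mass = 0.069 × 110,590 = 7,630.71 kg.
Burnout mass m_f = stage dry + payload = 7,630.71 + 2,810 = 10,440.71 kg.
Using Δv = v_e ln(m₀/m_f): Δv = v_e · ln(113,400/10,440.71) = 3110.0 × ln(10.86) = 3110.0 × 2.3852 ≈ 7418 m/s.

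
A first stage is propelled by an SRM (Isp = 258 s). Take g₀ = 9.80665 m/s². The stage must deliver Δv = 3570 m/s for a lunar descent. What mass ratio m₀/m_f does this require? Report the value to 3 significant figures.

v_e = Isp · g₀ = 258 × 9.80665 = 2530.1 m/s.
Rocket equation: m₀/m_f = exp(Δv / v_e) = exp(3570 / 2530.1) = exp(1.4110) = 4.1001.

mass ratio ≈ 4.10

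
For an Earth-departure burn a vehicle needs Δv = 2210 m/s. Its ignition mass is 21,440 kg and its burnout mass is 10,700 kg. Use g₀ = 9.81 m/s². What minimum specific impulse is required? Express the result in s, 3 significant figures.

Isp ≈ 324 s

ln(m₀/m_f) = ln(21440/10700) = ln(2.004) = 0.6950.
From the ideal rocket equation, v_e = Δv / ln(m₀/m_f) = 2210 / 0.6950 = 3179.8 m/s.
Isp = v_e / g₀ = 3179.8 / 9.81 = 324.1 s.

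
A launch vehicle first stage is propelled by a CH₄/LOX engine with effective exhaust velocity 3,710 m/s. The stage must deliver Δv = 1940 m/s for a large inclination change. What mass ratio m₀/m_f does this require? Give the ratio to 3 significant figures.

m₀/m_f = exp(Δv / v_e) = exp(1940 / 3710.0) = exp(0.5229) = 1.6869.

mass ratio ≈ 1.69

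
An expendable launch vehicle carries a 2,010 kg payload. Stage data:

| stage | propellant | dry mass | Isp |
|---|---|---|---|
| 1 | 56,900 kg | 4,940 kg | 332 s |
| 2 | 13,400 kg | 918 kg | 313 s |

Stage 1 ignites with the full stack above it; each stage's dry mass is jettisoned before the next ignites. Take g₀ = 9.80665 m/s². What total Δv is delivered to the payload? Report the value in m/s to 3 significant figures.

Δv ≈ 9510 m/s

Ignition mass of stage 1 = 56,900+4,940 + 13,400+918 + 2,010 = 78,168 kg.
Stage 1: m₀ = 78,168 kg, m_f = 78,168 − 56,900 = 21,268 kg; Δv = 332×9.80665×ln(3.675) = 3255.8×1.3017 ≈ 4238 m/s.
Stage 2: m₀ = 16,328 kg, m_f = 16,328 − 13,400 = 2,928 kg; Δv = 313×9.80665×ln(5.577) = 3069.5×1.7186 ≈ 5275 m/s.
Total Δv = 4238 + 5275 = 9513 m/s.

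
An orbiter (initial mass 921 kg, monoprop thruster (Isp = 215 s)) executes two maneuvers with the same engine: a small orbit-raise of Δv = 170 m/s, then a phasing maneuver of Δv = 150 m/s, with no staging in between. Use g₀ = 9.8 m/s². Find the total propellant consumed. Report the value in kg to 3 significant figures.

total propellant consumed ≈ 130 kg

v_e = Isp · g₀ = 215 × 9.8 = 2107.0 m/s.
After the first burn: m = 921 × exp(−170/2107.0) = 921 × 0.92249 = 849.613 kg.
After the second burn: m = 849.613 × exp(−150/2107.0) = 849.613 × 0.93128 = 791.228 kg.
Total propellant = m₀ − m_final = 921 − 791.228 = 129.772 kg.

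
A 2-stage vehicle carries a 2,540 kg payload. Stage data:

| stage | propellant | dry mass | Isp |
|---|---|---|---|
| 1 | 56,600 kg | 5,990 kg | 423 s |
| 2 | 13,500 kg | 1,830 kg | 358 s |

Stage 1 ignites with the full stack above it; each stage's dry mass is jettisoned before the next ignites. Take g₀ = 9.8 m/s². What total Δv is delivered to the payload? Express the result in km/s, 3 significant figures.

Δv ≈ 9.98 km/s

Ignition mass of stage 1 = 56,600+5,990 + 13,500+1,830 + 2,540 = 80,460 kg.
Stage 1: m₀ = 80,460 kg, m_f = 80,460 − 56,600 = 23,860 kg; Δv = 423×9.8×ln(3.372) = 4145.4×1.2156 ≈ 5039 m/s.
Stage 2: m₀ = 17,870 kg, m_f = 17,870 − 13,500 = 4,370 kg; Δv = 358×9.8×ln(4.089) = 3508.4×1.4084 ≈ 4941 m/s.
Total Δv = 5039 + 4941 = 9980 m/s.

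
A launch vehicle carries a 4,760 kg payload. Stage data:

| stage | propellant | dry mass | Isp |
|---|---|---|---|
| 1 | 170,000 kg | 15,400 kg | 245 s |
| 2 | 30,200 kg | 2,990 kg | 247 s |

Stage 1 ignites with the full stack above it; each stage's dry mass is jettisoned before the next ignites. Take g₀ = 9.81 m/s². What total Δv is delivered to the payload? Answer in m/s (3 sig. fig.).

Ignition mass of stage 1 = 170,000+15,400 + 30,200+2,990 + 4,760 = 223,350 kg.
Stage 1: m₀ = 223,350 kg, m_f = 223,350 − 170,000 = 53,350 kg; Δv = 245×9.81×ln(4.187) = 2403.5×1.4319 ≈ 3441 m/s.
Stage 2: m₀ = 37,950 kg, m_f = 37,950 − 30,200 = 7,750 kg; Δv = 247×9.81×ln(4.897) = 2423.1×1.5886 ≈ 3849 m/s.
Total Δv = 3441 + 3849 = 7290 m/s.

Δv ≈ 7290 m/s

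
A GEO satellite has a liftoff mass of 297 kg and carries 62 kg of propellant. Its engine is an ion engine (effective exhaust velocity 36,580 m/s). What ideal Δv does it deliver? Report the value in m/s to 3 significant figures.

m_f = m₀ − m_prop = 297 − 62 = 235 kg.
Δv = v_e · ln(m₀/m_f) = 36580.0 × ln(1.264) = 36580.0 × 0.2341 ≈ 8565.1 m/s.

Δv ≈ 8570 m/s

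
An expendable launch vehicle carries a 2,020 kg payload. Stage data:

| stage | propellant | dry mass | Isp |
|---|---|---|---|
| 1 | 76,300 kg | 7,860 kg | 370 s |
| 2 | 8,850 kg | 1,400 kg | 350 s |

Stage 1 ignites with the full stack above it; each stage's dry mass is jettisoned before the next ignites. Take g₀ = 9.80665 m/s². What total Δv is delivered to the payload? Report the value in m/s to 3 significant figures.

Ignition mass of stage 1 = 76,300+7,860 + 8,850+1,400 + 2,020 = 96,430 kg.
Stage 1: m₀ = 96,430 kg, m_f = 96,430 − 76,300 = 20,130 kg; Δv = 370×9.80665×ln(4.79) = 3628.5×1.5666 ≈ 5684 m/s.
Stage 2: m₀ = 12,270 kg, m_f = 12,270 − 8,850 = 3,420 kg; Δv = 350×9.80665×ln(3.588) = 3432.3×1.2775 ≈ 4385 m/s.
Total Δv = 5684 + 4385 = 10069 m/s.

Δv ≈ 10100 m/s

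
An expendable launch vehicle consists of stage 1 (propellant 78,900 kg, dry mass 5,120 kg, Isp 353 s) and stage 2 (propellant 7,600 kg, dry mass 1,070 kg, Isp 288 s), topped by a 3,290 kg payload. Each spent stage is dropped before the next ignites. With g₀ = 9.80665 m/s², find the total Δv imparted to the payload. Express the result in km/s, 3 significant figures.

Δv ≈ 8.83 km/s

Ignition mass of stage 1 = 78,900+5,120 + 7,600+1,070 + 3,290 = 95,980 kg.
Stage 1: m₀ = 95,980 kg, m_f = 95,980 − 78,900 = 17,080 kg; Δv = 353×9.80665×ln(5.619) = 3461.7×1.7262 ≈ 5976 m/s.
Stage 2: m₀ = 11,960 kg, m_f = 11,960 − 7,600 = 4,360 kg; Δv = 288×9.80665×ln(2.743) = 2824.3×1.0091 ≈ 2850 m/s.
Total Δv = 5976 + 2850 = 8826 m/s.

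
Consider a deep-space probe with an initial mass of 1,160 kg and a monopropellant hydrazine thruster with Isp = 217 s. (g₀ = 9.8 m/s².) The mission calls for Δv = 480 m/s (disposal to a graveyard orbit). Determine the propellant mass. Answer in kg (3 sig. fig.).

v_e = Isp · g₀ = 217 × 9.8 = 2126.6 m/s.
Rocket equation: m₀/m_f = exp(Δv / v_e) = exp(480 / 2126.6) = exp(0.2257) = 1.2532.
m_f = 1,160 / 1.2532 = 925.63 kg, so propellant = m₀ − m_f = 1,160 − 925.63 = 234.37 kg.

propellant mass ≈ 234 kg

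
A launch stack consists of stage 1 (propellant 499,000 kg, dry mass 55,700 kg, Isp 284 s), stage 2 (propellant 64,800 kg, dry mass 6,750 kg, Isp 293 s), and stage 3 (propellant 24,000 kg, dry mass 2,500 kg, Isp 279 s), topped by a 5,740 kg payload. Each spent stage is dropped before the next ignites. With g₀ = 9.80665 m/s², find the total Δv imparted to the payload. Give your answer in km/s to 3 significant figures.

Δv ≈ 10.5 km/s

Ignition mass of stage 1 = 499,000+55,700 + 64,800+6,750 + 24,000+2,500 + 5,740 = 658,490 kg.
Stage 1: m₀ = 658,490 kg, m_f = 658,490 − 499,000 = 159,490 kg; Δv = 284×9.80665×ln(4.129) = 2785.1×1.4180 ≈ 3949 m/s.
Stage 2: m₀ = 103,790 kg, m_f = 103,790 − 64,800 = 38,990 kg; Δv = 293×9.80665×ln(2.662) = 2873.3×0.9791 ≈ 2813 m/s.
Stage 3: m₀ = 32,240 kg, m_f = 32,240 − 24,000 = 8,240 kg; Δv = 279×9.80665×ln(3.913) = 2736.1×1.3642 ≈ 3733 m/s.
Total Δv = 3949 + 2813 + 3733 = 10495 m/s.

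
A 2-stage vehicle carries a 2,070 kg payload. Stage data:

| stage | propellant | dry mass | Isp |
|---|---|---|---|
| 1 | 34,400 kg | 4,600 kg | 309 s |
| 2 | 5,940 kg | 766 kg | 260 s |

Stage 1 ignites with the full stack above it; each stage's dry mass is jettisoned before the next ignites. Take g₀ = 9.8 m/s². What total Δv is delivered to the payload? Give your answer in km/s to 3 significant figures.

Ignition mass of stage 1 = 34,400+4,600 + 5,940+766 + 2,070 = 47,776 kg.
Stage 1: m₀ = 47,776 kg, m_f = 47,776 − 34,400 = 13,376 kg; Δv = 309×9.8×ln(3.572) = 3028.2×1.2731 ≈ 3855 m/s.
Stage 2: m₀ = 8,776 kg, m_f = 8,776 − 5,940 = 2,836 kg; Δv = 260×9.8×ln(3.094) = 2548.0×1.1296 ≈ 2878 m/s.
Total Δv = 3855 + 2878 = 6733 m/s.

Δv ≈ 6.73 km/s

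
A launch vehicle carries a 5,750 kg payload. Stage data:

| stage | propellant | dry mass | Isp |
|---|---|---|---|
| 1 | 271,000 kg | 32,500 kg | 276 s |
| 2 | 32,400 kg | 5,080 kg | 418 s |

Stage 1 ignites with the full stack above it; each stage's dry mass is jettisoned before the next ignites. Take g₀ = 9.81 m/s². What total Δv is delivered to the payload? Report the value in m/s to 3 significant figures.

Ignition mass of stage 1 = 271,000+32,500 + 32,400+5,080 + 5,750 = 346,730 kg.
Stage 1: m₀ = 346,730 kg, m_f = 346,730 − 271,000 = 75,730 kg; Δv = 276×9.81×ln(4.579) = 2707.6×1.5214 ≈ 4119 m/s.
Stage 2: m₀ = 43,230 kg, m_f = 43,230 − 32,400 = 10,830 kg; Δv = 418×9.81×ln(3.992) = 4100.6×1.3842 ≈ 5676 m/s.
Total Δv = 4119 + 5676 = 9795 m/s.

Δv ≈ 9800 m/s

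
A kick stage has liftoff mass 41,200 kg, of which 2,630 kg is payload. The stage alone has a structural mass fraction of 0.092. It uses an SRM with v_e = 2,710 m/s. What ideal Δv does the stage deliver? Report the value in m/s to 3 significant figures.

Δv ≈ 5140 m/s

Stage wet mass = m₀ − payload = 41,200 − 2,630 = 38,570 kg.
Stage dry mass = ε × stage wet mass = 0.092 × 38,570 = 3,548.44 kg.
Burnout mass m_f = stage dry + payload = 3,548.44 + 2,630 = 6,178.44 kg.
Δv = v_e · ln(41,200/6,178.44) = 2710.0 × ln(6.668) = 2710.0 × 1.8974 ≈ 5142 m/s.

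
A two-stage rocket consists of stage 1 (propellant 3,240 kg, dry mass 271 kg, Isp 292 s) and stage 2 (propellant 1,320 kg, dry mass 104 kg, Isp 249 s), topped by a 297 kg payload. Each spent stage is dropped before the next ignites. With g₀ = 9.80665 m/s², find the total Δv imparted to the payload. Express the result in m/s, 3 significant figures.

Ignition mass of stage 1 = 3,240+271 + 1,320+104 + 297 = 5,232 kg.
Stage 1: m₀ = 5,232 kg, m_f = 5,232 − 3,240 = 1,992 kg; Δv = 292×9.80665×ln(2.627) = 2863.5×0.9657 ≈ 2765 m/s.
Stage 2: m₀ = 1,721 kg, m_f = 1,721 − 1,320 = 401 kg; Δv = 249×9.80665×ln(4.292) = 2441.9×1.4567 ≈ 3557 m/s.
Total Δv = 2765 + 3557 = 6322 m/s.

Δv ≈ 6320 m/s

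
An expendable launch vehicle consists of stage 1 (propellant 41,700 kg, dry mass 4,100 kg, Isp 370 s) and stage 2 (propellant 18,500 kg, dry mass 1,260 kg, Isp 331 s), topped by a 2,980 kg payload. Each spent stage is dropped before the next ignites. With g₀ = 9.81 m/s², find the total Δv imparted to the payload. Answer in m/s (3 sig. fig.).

Ignition mass of stage 1 = 41,700+4,100 + 18,500+1,260 + 2,980 = 68,540 kg.
Stage 1: m₀ = 68,540 kg, m_f = 68,540 − 41,700 = 26,840 kg; Δv = 370×9.81×ln(2.554) = 3629.7×0.9375 ≈ 3403 m/s.
Stage 2: m₀ = 22,740 kg, m_f = 22,740 − 18,500 = 4,240 kg; Δv = 331×9.81×ln(5.363) = 3247.1×1.6796 ≈ 5454 m/s.
Total Δv = 3403 + 5454 = 8857 m/s.

Δv ≈ 8860 m/s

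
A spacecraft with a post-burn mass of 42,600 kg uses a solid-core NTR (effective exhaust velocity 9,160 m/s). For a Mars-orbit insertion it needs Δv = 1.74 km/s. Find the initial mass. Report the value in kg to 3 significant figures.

initial mass ≈ 51500 kg

m₀/m_f = exp(Δv / v_e) = exp(1740 / 9160.0) = exp(0.1900) = 1.2092.
m₀ = m_f × 1.2092 = 42,600 × 1.2092 = 51,511.9 kg.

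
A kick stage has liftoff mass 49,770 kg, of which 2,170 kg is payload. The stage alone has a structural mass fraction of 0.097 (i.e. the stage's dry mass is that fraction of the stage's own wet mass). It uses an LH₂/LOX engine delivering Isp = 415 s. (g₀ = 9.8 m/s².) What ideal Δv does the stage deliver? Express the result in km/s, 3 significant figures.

Stage wet mass = m₀ − payload = 49,770 − 2,170 = 47,600 kg.
Stage dry mass = ε × stage wet mass = 0.097 × 47,600 = 4,617.2 kg.
Burnout mass m_f = stage dry + payload = 4,617.2 + 2,170 = 6,787.2 kg.
v_e = Isp · g₀ = 415 × 9.8 = 4067.0 m/s.
Using Δv = v_e ln(m₀/m_f): Δv = v_e · ln(49,770/6,787.2) = 4067.0 × ln(7.333) = 4067.0 × 1.9924 ≈ 8103 m/s.

Δv ≈ 8.10 km/s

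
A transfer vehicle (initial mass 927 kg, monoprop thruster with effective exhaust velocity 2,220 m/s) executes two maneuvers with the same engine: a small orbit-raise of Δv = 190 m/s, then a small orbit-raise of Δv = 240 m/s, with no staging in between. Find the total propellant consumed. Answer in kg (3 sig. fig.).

total propellant consumed ≈ 163 kg

After the first burn: m = 927 × exp(−190/2220.0) = 927 × 0.91797 = 850.958 kg.
After the second burn: m = 850.958 × exp(−240/2220.0) = 850.958 × 0.89753 = 763.76 kg.
Total propellant = m₀ − m_final = 927 − 763.76 = 163.24 kg.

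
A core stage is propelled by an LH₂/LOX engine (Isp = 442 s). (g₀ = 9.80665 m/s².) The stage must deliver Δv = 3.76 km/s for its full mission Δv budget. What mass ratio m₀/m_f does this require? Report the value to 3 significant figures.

mass ratio ≈ 2.38

v_e = Isp · g₀ = 442 × 9.80665 = 4334.5 m/s.
From the ideal rocket equation, m₀/m_f = exp(Δv / v_e) = exp(3760 / 4334.5) = exp(0.8675) = 2.3808.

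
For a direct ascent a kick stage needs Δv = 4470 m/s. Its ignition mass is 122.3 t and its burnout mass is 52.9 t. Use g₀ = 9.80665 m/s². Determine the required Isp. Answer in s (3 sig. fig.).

Isp ≈ 544 s

ln(m₀/m_f) = ln(122300/52900) = ln(2.312) = 0.8381.
v_e = Δv / ln(m₀/m_f) = 4470 / 0.8381 = 5333.7 m/s.
Isp = v_e / g₀ = 5333.7 / 9.80665 = 543.9 s.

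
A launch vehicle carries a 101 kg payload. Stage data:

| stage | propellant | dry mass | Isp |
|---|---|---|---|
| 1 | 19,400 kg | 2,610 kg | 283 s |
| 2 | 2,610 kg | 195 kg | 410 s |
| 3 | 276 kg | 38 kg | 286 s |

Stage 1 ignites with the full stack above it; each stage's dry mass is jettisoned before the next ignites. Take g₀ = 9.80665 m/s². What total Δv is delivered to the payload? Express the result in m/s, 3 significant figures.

Ignition mass of stage 1 = 19,400+2,610 + 2,610+195 + 276+38 + 101 = 25,230 kg.
Stage 1: m₀ = 25,230 kg, m_f = 25,230 − 19,400 = 5,830 kg; Δv = 283×9.80665×ln(4.328) = 2775.3×1.4650 ≈ 4066 m/s.
Stage 2: m₀ = 3,220 kg, m_f = 3,220 − 2,610 = 610 kg; Δv = 410×9.80665×ln(5.279) = 4020.7×1.6637 ≈ 6689 m/s.
Stage 3: m₀ = 415 kg, m_f = 415 − 276 = 139 kg; Δv = 286×9.80665×ln(2.986) = 2804.7×1.0938 ≈ 3068 m/s.
Total Δv = 4066 + 6689 + 3068 = 13823 m/s.

Δv ≈ 13800 m/s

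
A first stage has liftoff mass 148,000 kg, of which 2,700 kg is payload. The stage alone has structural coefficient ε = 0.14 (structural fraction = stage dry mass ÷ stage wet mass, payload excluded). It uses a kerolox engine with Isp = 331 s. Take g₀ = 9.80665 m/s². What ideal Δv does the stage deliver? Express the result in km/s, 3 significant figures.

Stage wet mass = m₀ − payload = 148,000 − 2,700 = 145,300 kg.
Stage dry mass = ε × stage wet mass = 0.14 × 145,300 = 20,342 kg.
Burnout mass m_f = stage dry + payload = 20,342 + 2,700 = 23,042 kg.
v_e = Isp · g₀ = 331 × 9.80665 = 3246.0 m/s.
Δv = v_e · ln(148,000/23,042) = 3246.0 × ln(6.423) = 3246.0 × 1.8599 ≈ 6037 m/s.

Δv ≈ 6.04 km/s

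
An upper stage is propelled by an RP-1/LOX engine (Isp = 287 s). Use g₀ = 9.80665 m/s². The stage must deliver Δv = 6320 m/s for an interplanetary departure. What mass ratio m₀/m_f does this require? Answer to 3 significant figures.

mass ratio ≈ 9.45

v_e = Isp · g₀ = 287 × 9.80665 = 2814.5 m/s.
Using Δv = v_e ln(m₀/m_f): m₀/m_f = exp(Δv / v_e) = exp(6320 / 2814.5) = exp(2.2455) = 9.4452.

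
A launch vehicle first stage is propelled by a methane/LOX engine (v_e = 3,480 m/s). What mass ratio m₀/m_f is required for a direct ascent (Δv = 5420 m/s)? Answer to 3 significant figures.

m₀/m_f = exp(Δv / v_e) = exp(5420 / 3480.0) = exp(1.5575) = 4.7468.

mass ratio ≈ 4.75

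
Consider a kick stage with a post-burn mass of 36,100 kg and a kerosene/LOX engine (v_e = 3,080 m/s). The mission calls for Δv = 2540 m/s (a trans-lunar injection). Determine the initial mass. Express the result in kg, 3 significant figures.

initial mass ≈ 82300 kg

m₀/m_f = exp(Δv / v_e) = exp(2540 / 3080.0) = exp(0.8247) = 2.2811.
m₀ = m_f × 2.2811 = 36,100 × 2.2811 = 82,347.7 kg.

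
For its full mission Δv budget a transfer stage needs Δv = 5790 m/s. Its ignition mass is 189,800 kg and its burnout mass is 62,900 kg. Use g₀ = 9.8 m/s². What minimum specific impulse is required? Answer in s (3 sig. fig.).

ln(m₀/m_f) = ln(189800/62900) = ln(3.017) = 1.1044.
By the Tsiolkovsky rocket equation, v_e = Δv / ln(m₀/m_f) = 5790 / 1.1044 = 5242.5 m/s.
Isp = v_e / g₀ = 5242.5 / 9.8 = 535.0 s.

Isp ≈ 535 s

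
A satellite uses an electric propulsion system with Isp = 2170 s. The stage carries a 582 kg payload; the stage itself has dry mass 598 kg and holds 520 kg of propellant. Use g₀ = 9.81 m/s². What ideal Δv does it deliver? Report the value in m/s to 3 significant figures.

Δv ≈ 7770 m/s

v_e = Isp · g₀ = 2170 × 9.81 = 21287.7 m/s.
m₀ = payload + dry + propellant = 582 + 598 + 520 = 1,700 kg.
m_f = payload + dry = 582 + 598 = 1,180 kg.
From the ideal rocket equation, Δv = v_e · ln(m₀/m_f) = 21287.7 × ln(1.441) = 21287.7 × 0.3651 ≈ 7772.4 m/s.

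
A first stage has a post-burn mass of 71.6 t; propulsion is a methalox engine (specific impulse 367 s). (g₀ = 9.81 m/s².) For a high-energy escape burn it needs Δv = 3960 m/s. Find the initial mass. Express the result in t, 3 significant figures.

v_e = Isp · g₀ = 367 × 9.81 = 3600.3 m/s.
By the Tsiolkovsky rocket equation, m₀/m_f = exp(Δv / v_e) = exp(3960 / 3600.3) = exp(1.0999) = 3.0039.
m₀ = m_f × 3.0039 = 71.6 × 3.0039 = 215.079 t.

initial mass ≈ 215 t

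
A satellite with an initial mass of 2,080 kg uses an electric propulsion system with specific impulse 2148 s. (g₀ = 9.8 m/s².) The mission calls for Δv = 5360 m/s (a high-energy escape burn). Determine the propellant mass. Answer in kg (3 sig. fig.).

propellant mass ≈ 468 kg

v_e = Isp · g₀ = 2148 × 9.8 = 21050.4 m/s.
From the ideal rocket equation, m₀/m_f = exp(Δv / v_e) = exp(5360 / 21050.4) = exp(0.2546) = 1.2900.
m_f = 2,080 / 1.2900 = 1,612.4 kg, so propellant = m₀ − m_f = 2,080 − 1,612.4 = 467.6 kg.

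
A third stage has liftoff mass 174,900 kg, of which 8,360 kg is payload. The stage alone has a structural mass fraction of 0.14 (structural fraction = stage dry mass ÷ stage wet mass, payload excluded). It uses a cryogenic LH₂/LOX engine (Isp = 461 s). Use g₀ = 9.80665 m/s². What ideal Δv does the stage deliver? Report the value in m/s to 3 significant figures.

Stage wet mass = m₀ − payload = 174,900 − 8,360 = 166,540 kg.
Stage dry mass = ε × stage wet mass = 0.14 × 166,540 = 23,315.6 kg.
Burnout mass m_f = stage dry + payload = 23,315.6 + 8,360 = 31,675.6 kg.
v_e = Isp · g₀ = 461 × 9.80665 = 4520.9 m/s.
Δv = v_e · ln(174,900/31,675.6) = 4520.9 × ln(5.522) = 4520.9 × 1.7087 ≈ 7725 m/s.

Δv ≈ 7720 m/s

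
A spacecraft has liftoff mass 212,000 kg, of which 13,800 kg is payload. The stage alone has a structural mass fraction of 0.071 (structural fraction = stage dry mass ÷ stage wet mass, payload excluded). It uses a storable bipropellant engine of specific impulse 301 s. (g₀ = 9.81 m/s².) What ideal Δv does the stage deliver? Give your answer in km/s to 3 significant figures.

Stage wet mass = m₀ − payload = 212,000 − 13,800 = 198,200 kg.
Stage dry mass = ε × stage wet mass = 0.071 × 198,200 = 14,072.2 kg.
Burnout mass m_f = stage dry + payload = 14,072.2 + 13,800 = 27,872.2 kg.
v_e = Isp · g₀ = 301 × 9.81 = 2952.8 m/s.
Rocket equation: Δv = v_e · ln(212,000/27,872.2) = 2952.8 × ln(7.606) = 2952.8 × 2.0290 ≈ 5991 m/s.

Δv ≈ 5.99 km/s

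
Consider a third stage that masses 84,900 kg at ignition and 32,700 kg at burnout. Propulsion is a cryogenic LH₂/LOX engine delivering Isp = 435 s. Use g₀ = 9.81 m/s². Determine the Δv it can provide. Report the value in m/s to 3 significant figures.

v_e = Isp · g₀ = 435 × 9.81 = 4267.4 m/s.
Rocket equation: Δv = v_e · ln(m₀/m_f) = 4267.4 × ln(2.596) = 4267.4 × 0.9541 ≈ 4071.5 m/s.

Δv ≈ 4070 m/s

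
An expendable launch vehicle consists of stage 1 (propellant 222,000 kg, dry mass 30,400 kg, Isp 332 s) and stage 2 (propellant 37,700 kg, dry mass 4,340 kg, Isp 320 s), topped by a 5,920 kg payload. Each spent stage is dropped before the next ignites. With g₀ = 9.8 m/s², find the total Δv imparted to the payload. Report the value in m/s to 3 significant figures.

Δv ≈ 9210 m/s

Ignition mass of stage 1 = 222,000+30,400 + 37,700+4,340 + 5,920 = 300,360 kg.
Stage 1: m₀ = 300,360 kg, m_f = 300,360 − 222,000 = 78,360 kg; Δv = 332×9.8×ln(3.833) = 3253.6×1.3437 ≈ 4372 m/s.
Stage 2: m₀ = 47,960 kg, m_f = 47,960 − 37,700 = 10,260 kg; Δv = 320×9.8×ln(4.674) = 3136.0×1.5421 ≈ 4836 m/s.
Total Δv = 4372 + 4836 = 9208 m/s.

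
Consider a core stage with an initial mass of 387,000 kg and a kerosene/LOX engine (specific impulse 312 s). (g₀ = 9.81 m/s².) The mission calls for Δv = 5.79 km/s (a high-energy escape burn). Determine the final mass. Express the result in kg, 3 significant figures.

final mass ≈ 58400 kg

v_e = Isp · g₀ = 312 × 9.81 = 3060.7 m/s.
m₀/m_f = exp(Δv / v_e) = exp(5790 / 3060.7) = exp(1.8917) = 6.6307.
m_f = m₀ / 6.6307 = 387,000 / 6.6307 = 58,364.9 kg.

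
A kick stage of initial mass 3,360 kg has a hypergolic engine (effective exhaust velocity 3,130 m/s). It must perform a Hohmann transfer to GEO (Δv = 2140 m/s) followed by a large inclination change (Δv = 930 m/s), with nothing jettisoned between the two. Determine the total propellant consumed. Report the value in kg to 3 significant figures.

After the first burn: m = 3360 × exp(−2140/3130.0) = 3360 × 0.50474 = 1,695.93 kg.
After the second burn: m = 1,695.93 × exp(−930/3130.0) = 1,695.93 × 0.74295 = 1,259.99 kg.
Total propellant = m₀ − m_final = 3360 − 1,259.99 = 2,100.01 kg.

total propellant consumed ≈ 2100 kg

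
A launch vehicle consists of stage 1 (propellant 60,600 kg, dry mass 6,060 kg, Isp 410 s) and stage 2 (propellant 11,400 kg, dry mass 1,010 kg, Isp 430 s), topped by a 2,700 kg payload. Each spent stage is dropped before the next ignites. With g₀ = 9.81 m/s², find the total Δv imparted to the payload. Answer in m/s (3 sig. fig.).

Δv ≈ 11400 m/s

Ignition mass of stage 1 = 60,600+6,060 + 11,400+1,010 + 2,700 = 81,770 kg.
Stage 1: m₀ = 81,770 kg, m_f = 81,770 − 60,600 = 21,170 kg; Δv = 410×9.81×ln(3.863) = 4022.1×1.3513 ≈ 5435 m/s.
Stage 2: m₀ = 15,110 kg, m_f = 15,110 − 11,400 = 3,710 kg; Δv = 430×9.81×ln(4.073) = 4218.3×1.4043 ≈ 5924 m/s.
Total Δv = 5435 + 5924 = 11359 m/s.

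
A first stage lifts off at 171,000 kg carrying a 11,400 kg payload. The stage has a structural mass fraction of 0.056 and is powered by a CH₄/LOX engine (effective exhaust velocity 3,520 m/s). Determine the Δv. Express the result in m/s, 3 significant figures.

Stage wet mass = m₀ − payload = 171,000 − 11,400 = 159,600 kg.
Stage dry mass = ε × stage wet mass = 0.056 × 159,600 = 8,937.6 kg.
Burnout mass m_f = stage dry + payload = 8,937.6 + 11,400 = 20,337.6 kg.
Using Δv = v_e ln(m₀/m_f): Δv = v_e · ln(171,000/20,337.6) = 3520.0 × ln(8.408) = 3520.0 × 2.1292 ≈ 7495 m/s.

Δv ≈ 7490 m/s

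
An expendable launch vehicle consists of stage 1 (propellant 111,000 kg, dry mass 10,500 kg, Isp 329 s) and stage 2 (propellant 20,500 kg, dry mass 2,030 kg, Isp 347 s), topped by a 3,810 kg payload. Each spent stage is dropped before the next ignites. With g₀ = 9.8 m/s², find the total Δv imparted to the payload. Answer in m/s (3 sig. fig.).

Δv ≈ 9600 m/s

Ignition mass of stage 1 = 111,000+10,500 + 20,500+2,030 + 3,810 = 147,840 kg.
Stage 1: m₀ = 147,840 kg, m_f = 147,840 − 111,000 = 36,840 kg; Δv = 329×9.8×ln(4.013) = 3224.2×1.3895 ≈ 4480 m/s.
Stage 2: m₀ = 26,340 kg, m_f = 26,340 − 20,500 = 5,840 kg; Δv = 347×9.8×ln(4.51) = 3400.6×1.5064 ≈ 5123 m/s.
Total Δv = 4480 + 5123 = 9603 m/s.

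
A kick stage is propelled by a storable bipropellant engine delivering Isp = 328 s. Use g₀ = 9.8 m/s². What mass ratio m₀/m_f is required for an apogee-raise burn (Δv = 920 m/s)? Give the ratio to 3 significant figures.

v_e = Isp · g₀ = 328 × 9.8 = 3214.4 m/s.
By the Tsiolkovsky rocket equation, m₀/m_f = exp(Δv / v_e) = exp(920 / 3214.4) = exp(0.2862) = 1.3314.

mass ratio ≈ 1.33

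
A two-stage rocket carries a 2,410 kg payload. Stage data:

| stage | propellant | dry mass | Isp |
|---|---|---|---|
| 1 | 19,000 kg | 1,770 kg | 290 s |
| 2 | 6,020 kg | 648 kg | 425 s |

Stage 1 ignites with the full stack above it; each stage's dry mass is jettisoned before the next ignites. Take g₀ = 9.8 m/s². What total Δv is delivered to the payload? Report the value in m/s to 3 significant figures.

Δv ≈ 7410 m/s

Ignition mass of stage 1 = 19,000+1,770 + 6,020+648 + 2,410 = 29,848 kg.
Stage 1: m₀ = 29,848 kg, m_f = 29,848 − 19,000 = 10,848 kg; Δv = 290×9.8×ln(2.751) = 2842.0×1.0121 ≈ 2876 m/s.
Stage 2: m₀ = 9,078 kg, m_f = 9,078 − 6,020 = 3,058 kg; Δv = 425×9.8×ln(2.969) = 4165.0×1.0881 ≈ 4532 m/s.
Total Δv = 2876 + 4532 = 7408 m/s.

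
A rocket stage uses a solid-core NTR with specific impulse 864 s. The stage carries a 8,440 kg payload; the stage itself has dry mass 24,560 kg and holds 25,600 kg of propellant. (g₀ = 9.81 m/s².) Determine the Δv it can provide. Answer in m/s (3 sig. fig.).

Δv ≈ 4870 m/s

v_e = Isp · g₀ = 864 × 9.81 = 8475.8 m/s.
m₀ = payload + dry + propellant = 8,440 + 24,560 + 25,600 = 58,600 kg.
m_f = payload + dry = 8,440 + 24,560 = 33,000 kg.
From the ideal rocket equation, Δv = v_e · ln(m₀/m_f) = 8475.8 × ln(1.776) = 8475.8 × 0.5742 ≈ 4867.1 m/s.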